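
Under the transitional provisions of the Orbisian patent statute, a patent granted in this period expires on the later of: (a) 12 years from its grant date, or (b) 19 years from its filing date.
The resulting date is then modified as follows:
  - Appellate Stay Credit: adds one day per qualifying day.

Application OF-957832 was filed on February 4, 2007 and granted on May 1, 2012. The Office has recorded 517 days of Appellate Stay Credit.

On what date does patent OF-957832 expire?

2027-07-06

(a) grant + 12 years → 1 May 2024.
(b) filing + 19 years → 4 February 2026.
Later of the two: 4 February 2026.
Appellate Stay Credit: +517 days → 6 July 2027.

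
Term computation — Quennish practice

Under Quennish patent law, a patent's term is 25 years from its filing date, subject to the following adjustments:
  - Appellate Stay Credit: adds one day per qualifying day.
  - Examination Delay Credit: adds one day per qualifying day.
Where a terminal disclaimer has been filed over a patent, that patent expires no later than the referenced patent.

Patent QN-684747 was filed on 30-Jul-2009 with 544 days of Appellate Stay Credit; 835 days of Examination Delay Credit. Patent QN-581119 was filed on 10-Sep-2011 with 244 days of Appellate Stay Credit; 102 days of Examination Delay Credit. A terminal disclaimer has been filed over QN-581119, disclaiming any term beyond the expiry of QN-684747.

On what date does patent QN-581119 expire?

2037-08-22

Natural term of QN-581119:
  Base: filing + 25 years → 10 September 2036.
  Appellate Stay Credit: +244 days → 12 May 2037.
  Examination Delay Credit: +102 days → 22 August 2037.
Expiry of referenced patent QN-684747:
  Base: filing + 25 years → 30 July 2034.
  Appellate Stay Credit: +544 days → 25 January 2036.
  Examination Delay Credit: +835 days → 9 May 2038.
Terminal disclaimer: QN-581119 expires on the earlier of 22 August 2037 and 9 May 2038.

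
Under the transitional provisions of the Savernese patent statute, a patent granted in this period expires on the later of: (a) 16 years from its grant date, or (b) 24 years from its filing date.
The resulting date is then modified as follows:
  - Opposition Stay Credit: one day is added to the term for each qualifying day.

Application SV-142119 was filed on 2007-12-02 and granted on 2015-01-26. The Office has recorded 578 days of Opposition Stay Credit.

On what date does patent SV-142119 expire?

2033-07-02

(a) grant + 16 years → 26 January 2031.
(b) filing + 24 years → 2 December 2031.
Later of the two: 2 December 2031.
Opposition Stay Credit: +578 days → 2 July 2033.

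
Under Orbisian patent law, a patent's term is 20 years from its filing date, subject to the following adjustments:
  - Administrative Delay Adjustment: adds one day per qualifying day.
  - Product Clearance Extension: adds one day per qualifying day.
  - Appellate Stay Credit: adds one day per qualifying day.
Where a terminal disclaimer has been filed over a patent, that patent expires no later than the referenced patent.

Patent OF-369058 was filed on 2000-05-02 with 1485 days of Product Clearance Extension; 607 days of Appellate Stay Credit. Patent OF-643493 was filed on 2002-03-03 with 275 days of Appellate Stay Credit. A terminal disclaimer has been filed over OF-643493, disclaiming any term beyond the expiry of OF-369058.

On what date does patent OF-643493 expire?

December 3, 2022

Natural term of OF-643493:
  Base: filing + 20 years → 3 March 2022.
  Appellate Stay Credit: +275 days → 3 December 2022.
Expiry of referenced patent OF-369058:
  Base: filing + 20 years → 2 May 2020.
  Product Clearance Extension: +1485 days → 26 May 2024.
  Appellate Stay Credit: +607 days → 23 January 2026.
Terminal disclaimer: OF-643493 expires on the earlier of 3 December 2022 and 23 January 2026.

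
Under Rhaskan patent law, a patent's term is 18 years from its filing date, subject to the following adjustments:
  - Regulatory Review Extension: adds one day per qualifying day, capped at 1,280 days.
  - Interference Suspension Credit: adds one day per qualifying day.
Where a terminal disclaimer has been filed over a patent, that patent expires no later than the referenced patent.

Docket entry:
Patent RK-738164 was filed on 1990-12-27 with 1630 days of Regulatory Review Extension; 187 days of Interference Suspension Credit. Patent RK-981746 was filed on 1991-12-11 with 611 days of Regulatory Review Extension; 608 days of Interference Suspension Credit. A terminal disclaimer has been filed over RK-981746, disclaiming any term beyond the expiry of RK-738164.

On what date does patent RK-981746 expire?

January 2, 2013

Natural term of RK-981746:
  Base: filing + 18 years → 11 December 2009.
  Regulatory Review Extension: 611 days (within the 1280-day cap) → +611 days → 14 August 2011.
  Interference Suspension Credit: +608 days → 13 April 2013.
Expiry of referenced patent RK-738164:
  Base: filing + 18 years → 27 December 2008.
  Regulatory Review Extension: 1630 days claimed exceeds the 1280-day cap, so +1280 days → 29 June 2012.
  Interference Suspension Credit: +187 days → 2 January 2013.
Terminal disclaimer: RK-981746 expires on the earlier of 13 April 2013 and 2 January 2013.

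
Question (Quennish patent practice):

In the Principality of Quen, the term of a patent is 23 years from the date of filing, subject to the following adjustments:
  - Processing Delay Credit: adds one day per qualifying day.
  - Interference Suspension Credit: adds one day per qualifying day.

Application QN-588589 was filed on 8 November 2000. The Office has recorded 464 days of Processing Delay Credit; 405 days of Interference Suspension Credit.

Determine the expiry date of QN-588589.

March 26, 2026

Base term: filing date + 23 years → 8 November 2023.
Processing Delay Credit: +464 days → 14 February 2025.
Interference Suspension Credit: +405 days → 26 March 2026.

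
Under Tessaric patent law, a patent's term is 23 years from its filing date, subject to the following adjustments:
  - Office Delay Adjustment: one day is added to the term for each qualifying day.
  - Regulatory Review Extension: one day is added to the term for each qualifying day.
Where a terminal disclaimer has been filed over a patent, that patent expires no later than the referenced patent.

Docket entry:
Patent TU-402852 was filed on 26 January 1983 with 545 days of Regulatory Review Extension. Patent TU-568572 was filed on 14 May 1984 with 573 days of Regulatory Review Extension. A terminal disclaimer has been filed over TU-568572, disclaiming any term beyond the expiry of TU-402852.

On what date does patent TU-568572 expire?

2007-07-25

Natural term of TU-568572:
  Base: filing + 23 years → 14 May 2007.
  Regulatory Review Extension: +573 days → 7 December 2008.
Expiry of referenced patent TU-402852:
  Base: filing + 23 years → 26 January 2006.
  Regulatory Review Extension: +545 days → 25 July 2007.
Terminal disclaimer: TU-568572 expires on the earlier of 7 December 2008 and 25 July 2007.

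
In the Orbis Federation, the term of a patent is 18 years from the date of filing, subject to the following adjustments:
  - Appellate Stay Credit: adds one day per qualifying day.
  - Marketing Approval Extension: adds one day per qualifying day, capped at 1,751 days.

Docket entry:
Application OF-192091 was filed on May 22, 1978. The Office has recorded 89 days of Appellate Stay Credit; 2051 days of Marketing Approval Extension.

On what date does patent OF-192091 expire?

Base term: filing date + 18 years → 22 May 1996.
Appellate Stay Credit: +89 days → 19 August 1996.
Marketing Approval Extension: 2051 days claimed exceeds the 1751-day cap, so +1751 days → 5 June 2001.

2001-06-05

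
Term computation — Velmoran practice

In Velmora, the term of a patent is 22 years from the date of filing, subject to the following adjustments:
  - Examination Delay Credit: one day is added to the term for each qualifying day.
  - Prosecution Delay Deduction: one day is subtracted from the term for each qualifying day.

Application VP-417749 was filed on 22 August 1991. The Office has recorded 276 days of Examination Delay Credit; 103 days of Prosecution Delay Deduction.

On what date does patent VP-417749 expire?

Base term: filing date + 22 years → 22 August 2013.
Examination Delay Credit: +276 days → 25 May 2014.
Prosecution Delay Deduction: −103 days → 11 February 2014.

2014-02-11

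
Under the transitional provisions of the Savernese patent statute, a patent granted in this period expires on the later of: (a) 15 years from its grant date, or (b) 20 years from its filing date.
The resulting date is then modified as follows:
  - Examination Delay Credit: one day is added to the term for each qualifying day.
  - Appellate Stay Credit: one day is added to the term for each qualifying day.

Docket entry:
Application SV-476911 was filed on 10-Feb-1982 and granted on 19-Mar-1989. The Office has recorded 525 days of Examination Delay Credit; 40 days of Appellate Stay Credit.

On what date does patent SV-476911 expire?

(a) grant + 15 years → 19 March 2004.
(b) filing + 20 years → 10 February 2002.
Later of the two: 19 March 2004.
Examination Delay Credit: +525 days → 26 August 2005.
Appellate Stay Credit: +40 days → 5 October 2005.

October 5, 2005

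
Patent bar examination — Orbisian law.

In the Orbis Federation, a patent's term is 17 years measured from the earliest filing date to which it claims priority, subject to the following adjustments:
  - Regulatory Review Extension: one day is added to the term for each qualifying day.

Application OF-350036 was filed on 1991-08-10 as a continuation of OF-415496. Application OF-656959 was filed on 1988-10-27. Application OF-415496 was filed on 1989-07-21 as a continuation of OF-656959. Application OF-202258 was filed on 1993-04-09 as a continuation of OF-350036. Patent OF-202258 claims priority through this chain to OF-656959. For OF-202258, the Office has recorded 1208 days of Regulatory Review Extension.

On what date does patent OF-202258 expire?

February 16, 2009

Earliest priority filing: 27 October 1988.
Base term: 27 October 1988 + 17 years → 27 October 2005.
Regulatory Review Extension: +1208 days → 16 February 2009.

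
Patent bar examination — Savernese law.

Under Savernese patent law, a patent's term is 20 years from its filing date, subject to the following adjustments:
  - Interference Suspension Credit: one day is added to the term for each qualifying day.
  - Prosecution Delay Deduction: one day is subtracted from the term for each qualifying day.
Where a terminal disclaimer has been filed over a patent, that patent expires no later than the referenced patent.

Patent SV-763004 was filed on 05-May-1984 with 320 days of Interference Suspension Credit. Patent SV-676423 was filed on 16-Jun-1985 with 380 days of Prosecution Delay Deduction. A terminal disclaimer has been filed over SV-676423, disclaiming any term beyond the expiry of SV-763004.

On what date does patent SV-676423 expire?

2004-06-01

Natural term of SV-676423:
  Base: filing + 20 years → 16 June 2005.
  Prosecution Delay Deduction: −380 days → 1 June 2004.
Expiry of referenced patent SV-763004:
  Base: filing + 20 years → 5 May 2004.
  Interference Suspension Credit: +320 days → 21 March 2005.
Terminal disclaimer: SV-676423 expires on the earlier of 1 June 2004 and 21 March 2005.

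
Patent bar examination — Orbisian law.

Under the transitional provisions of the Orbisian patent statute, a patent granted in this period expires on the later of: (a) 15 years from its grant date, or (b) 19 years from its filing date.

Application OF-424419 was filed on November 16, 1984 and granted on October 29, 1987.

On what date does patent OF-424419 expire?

2003-11-16

(a) grant + 15 years → 29 October 2002.
(b) filing + 19 years → 16 November 2003.
Later of the two: 16 November 2003.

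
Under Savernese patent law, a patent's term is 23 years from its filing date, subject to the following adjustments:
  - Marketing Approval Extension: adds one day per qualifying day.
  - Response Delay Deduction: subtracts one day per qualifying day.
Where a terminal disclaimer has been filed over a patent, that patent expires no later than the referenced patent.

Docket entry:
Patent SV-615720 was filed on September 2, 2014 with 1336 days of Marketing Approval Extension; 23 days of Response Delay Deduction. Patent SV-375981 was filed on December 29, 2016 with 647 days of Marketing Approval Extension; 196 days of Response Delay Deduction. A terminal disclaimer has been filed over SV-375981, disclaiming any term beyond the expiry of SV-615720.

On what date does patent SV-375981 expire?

2041-03-24

Natural term of SV-375981:
  Base: filing + 23 years → 29 December 2039.
  Marketing Approval Extension: +647 days → 6 October 2041.
  Response Delay Deduction: −196 days → 24 March 2041.
Expiry of referenced patent SV-615720:
  Base: filing + 23 years → 2 September 2037.
  Marketing Approval Extension: +1336 days → 30 April 2041.
  Response Delay Deduction: −23 days → 7 April 2041.
Terminal disclaimer: SV-375981 expires on the earlier of 24 March 2041 and 7 April 2041.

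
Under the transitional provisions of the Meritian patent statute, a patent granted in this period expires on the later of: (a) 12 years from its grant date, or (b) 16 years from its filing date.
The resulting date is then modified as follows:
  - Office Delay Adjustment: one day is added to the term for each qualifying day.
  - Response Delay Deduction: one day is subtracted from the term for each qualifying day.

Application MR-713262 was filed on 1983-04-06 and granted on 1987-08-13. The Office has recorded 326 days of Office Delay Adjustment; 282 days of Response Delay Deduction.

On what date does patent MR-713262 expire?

(a) grant + 12 years → 13 August 1999.
(b) filing + 16 years → 6 April 1999.
Later of the two: 13 August 1999.
Office Delay Adjustment: +326 days → 4 July 2000.
Response Delay Deduction: −282 days → 26 September 1999.

1999-09-26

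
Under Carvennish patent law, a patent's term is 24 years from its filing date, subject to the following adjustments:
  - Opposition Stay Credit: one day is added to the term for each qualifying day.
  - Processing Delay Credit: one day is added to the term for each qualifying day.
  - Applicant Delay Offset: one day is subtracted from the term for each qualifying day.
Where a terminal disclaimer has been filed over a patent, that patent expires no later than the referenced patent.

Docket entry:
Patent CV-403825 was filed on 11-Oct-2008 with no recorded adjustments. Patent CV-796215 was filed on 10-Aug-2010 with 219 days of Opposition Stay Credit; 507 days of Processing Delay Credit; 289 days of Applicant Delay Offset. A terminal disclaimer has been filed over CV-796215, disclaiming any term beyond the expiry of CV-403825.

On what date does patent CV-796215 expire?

Natural term of CV-796215:
  Base: filing + 24 years → 10 August 2034.
  Opposition Stay Credit: +219 days → 17 March 2035.
  Processing Delay Credit: +507 days → 5 August 2036.
  Applicant Delay Offset: −289 days → 21 October 2035.
Expiry of referenced patent CV-403825:
  Base: filing + 24 years → 11 October 2032.
Terminal disclaimer: CV-796215 expires on the earlier of 21 October 2035 and 11 October 2032.

2032-10-11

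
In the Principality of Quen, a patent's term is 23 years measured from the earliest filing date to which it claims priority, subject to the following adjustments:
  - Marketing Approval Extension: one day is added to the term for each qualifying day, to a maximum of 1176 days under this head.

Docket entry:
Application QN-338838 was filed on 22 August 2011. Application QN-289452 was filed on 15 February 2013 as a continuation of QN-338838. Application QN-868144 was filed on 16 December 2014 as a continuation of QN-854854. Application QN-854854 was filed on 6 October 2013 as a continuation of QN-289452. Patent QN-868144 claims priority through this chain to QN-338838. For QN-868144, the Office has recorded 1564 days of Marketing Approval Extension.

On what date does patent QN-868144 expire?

November 10, 2037

Earliest priority filing: 22 August 2011.
Base term: 22 August 2011 + 23 years → 22 August 2034.
Marketing Approval Extension: 1564 days claimed exceeds the 1176-day cap, so +1176 days → 10 November 2037.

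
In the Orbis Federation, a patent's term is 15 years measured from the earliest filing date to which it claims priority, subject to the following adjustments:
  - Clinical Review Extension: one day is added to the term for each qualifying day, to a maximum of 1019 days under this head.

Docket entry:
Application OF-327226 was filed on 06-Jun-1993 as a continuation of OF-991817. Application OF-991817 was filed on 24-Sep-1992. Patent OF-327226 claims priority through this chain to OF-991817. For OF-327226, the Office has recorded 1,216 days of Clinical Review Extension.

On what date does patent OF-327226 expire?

Earliest priority filing: 24 September 1992.
Base term: 24 September 1992 + 15 years → 24 September 2007.
Clinical Review Extension: 1216 days claimed exceeds the 1019-day cap, so +1019 days → 9 July 2010.

2010-07-09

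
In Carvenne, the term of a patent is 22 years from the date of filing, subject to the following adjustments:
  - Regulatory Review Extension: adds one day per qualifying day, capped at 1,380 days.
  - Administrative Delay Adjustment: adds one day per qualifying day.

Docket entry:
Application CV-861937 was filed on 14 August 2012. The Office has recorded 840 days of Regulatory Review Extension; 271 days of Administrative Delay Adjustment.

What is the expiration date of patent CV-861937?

August 29, 2037

Base term: filing date + 22 years → 14 August 2034.
Regulatory Review Extension: 840 days (within the 1380-day cap) → +840 days → 1 December 2036.
Administrative Delay Adjustment: +271 days → 29 August 2037.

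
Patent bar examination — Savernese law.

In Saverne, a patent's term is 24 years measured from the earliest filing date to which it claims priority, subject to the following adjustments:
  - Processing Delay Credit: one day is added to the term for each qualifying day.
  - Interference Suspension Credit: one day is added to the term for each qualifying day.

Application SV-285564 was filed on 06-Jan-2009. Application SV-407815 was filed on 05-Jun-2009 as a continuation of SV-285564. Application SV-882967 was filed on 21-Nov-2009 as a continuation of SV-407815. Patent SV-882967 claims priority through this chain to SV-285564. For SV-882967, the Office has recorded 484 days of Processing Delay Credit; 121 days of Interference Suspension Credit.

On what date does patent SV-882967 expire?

2034-09-03

Earliest priority filing: 6 January 2009.
Base term: 6 January 2009 + 24 years → 6 January 2033.
Processing Delay Credit: +484 days → 5 May 2034.
Interference Suspension Credit: +121 days → 3 September 2034.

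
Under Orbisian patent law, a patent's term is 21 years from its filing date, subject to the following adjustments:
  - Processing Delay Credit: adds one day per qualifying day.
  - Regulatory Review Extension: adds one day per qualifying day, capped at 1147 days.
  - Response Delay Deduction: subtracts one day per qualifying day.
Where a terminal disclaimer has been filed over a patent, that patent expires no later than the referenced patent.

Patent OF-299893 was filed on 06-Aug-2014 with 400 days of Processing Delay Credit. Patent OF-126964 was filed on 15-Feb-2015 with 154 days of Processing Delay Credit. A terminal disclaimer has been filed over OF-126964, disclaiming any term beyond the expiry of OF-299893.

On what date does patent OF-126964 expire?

Natural term of OF-126964:
  Base: filing + 21 years → 15 February 2036.
  Processing Delay Credit: +154 days → 18 July 2036.
Expiry of referenced patent OF-299893:
  Base: filing + 21 years → 6 August 2035.
  Processing Delay Credit: +400 days → 9 September 2036.
Terminal disclaimer: OF-126964 expires on the earlier of 18 July 2036 and 9 September 2036.

2036-07-18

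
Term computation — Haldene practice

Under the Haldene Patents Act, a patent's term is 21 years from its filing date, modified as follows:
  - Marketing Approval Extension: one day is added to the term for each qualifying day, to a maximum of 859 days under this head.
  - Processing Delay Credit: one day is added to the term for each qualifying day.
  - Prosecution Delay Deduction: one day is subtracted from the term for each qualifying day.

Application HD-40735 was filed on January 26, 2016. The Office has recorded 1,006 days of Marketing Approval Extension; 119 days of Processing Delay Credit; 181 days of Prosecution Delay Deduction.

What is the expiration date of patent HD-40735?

2039-04-03

Base term: filing date + 21 years → 26 January 2037.
Marketing Approval Extension: 1006 days claimed exceeds the 859-day cap, so +859 days → 4 June 2039.
Processing Delay Credit: +119 days → 1 October 2039.
Prosecution Delay Deduction: −181 days → 3 April 2039.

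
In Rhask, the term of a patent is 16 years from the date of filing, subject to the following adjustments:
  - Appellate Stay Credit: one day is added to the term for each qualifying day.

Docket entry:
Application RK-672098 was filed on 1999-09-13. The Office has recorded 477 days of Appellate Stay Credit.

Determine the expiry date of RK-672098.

2017-01-02

Base term: filing date + 16 years → 13 September 2015.
Appellate Stay Credit: +477 days → 2 January 2017.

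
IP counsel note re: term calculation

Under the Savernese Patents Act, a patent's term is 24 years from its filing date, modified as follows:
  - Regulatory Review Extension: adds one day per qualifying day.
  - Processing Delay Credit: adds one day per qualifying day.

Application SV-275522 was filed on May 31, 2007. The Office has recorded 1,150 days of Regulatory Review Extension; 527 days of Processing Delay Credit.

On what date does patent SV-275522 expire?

January 2, 2036

Base term: filing date + 24 years → 31 May 2031.
Regulatory Review Extension: +1150 days → 24 July 2034.
Processing Delay Credit: +527 days → 2 January 2036.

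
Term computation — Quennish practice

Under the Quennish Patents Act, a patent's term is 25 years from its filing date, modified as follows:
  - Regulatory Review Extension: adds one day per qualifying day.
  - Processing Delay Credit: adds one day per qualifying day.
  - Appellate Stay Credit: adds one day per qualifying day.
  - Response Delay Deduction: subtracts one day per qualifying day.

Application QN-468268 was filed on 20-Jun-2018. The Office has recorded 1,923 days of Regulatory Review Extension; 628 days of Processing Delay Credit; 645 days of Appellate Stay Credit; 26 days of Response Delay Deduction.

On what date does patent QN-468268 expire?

Base term: filing date + 25 years → 20 June 2043.
Regulatory Review Extension: +1923 days → 24 September 2048.
Processing Delay Credit: +628 days → 14 June 2050.
Appellate Stay Credit: +645 days → 20 March 2052.
Response Delay Deduction: −26 days → 23 February 2052.

February 23, 2052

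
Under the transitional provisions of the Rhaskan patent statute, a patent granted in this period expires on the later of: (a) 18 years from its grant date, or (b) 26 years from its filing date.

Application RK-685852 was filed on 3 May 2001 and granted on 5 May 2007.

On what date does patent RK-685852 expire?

2027-05-03

(a) grant + 18 years → 5 May 2025.
(b) filing + 26 years → 3 May 2027.
Later of the two: 3 May 2027.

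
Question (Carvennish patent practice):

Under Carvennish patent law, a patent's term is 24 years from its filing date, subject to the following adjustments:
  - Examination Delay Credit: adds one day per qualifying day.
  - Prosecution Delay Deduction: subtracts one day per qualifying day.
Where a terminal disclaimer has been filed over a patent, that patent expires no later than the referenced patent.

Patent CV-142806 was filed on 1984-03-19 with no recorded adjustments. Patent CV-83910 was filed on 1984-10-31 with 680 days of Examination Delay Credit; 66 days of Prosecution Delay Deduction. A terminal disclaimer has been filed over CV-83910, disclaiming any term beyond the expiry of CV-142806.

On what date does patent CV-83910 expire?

Natural term of CV-83910:
  Base: filing + 24 years → 31 October 2008.
  Examination Delay Credit: +680 days → 11 September 2010.
  Prosecution Delay Deduction: −66 days → 7 July 2010.
Expiry of referenced patent CV-142806:
  Base: filing + 24 years → 19 March 2008.
Terminal disclaimer: CV-83910 expires on the earlier of 7 July 2010 and 19 March 2008.

March 19, 2008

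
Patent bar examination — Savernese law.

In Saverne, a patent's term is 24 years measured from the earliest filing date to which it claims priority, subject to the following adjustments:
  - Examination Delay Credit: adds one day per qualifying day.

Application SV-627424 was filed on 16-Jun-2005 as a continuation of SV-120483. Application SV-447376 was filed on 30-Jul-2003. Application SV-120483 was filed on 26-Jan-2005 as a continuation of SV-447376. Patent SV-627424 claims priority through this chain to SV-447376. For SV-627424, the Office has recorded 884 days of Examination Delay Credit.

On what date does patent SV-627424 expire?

Earliest priority filing: 30 July 2003.
Base term: 30 July 2003 + 24 years → 30 July 2027.
Examination Delay Credit: +884 days → 30 December 2029.

December 30, 2029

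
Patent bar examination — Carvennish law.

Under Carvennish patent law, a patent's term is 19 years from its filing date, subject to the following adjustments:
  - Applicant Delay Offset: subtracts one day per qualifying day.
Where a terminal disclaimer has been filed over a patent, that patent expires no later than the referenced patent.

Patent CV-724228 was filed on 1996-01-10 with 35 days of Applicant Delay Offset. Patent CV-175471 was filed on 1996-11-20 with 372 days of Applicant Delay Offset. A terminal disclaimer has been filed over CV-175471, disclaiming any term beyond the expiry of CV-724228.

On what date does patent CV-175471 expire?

November 13, 2014

Natural term of CV-175471:
  Base: filing + 19 years → 20 November 2015.
  Applicant Delay Offset: −372 days → 13 November 2014.
Expiry of referenced patent CV-724228:
  Base: filing + 19 years → 10 January 2015.
  Applicant Delay Offset: −35 days → 6 December 2014.
Terminal disclaimer: CV-175471 expires on the earlier of 13 November 2014 and 6 December 2014.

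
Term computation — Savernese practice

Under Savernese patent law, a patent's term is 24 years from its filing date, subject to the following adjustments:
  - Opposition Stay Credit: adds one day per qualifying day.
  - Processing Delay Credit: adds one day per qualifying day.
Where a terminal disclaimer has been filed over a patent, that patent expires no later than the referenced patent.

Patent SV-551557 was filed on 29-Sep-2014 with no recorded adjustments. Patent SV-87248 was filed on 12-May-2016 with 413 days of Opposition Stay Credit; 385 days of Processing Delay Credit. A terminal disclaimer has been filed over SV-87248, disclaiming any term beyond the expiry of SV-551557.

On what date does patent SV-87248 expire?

Natural term of SV-87248:
  Base: filing + 24 years → 12 May 2040.
  Opposition Stay Credit: +413 days → 29 June 2041.
  Processing Delay Credit: +385 days → 19 July 2042.
Expiry of referenced patent SV-551557:
  Base: filing + 24 years → 29 September 2038.
Terminal disclaimer: SV-87248 expires on the earlier of 19 July 2042 and 29 September 2038.

2038-09-29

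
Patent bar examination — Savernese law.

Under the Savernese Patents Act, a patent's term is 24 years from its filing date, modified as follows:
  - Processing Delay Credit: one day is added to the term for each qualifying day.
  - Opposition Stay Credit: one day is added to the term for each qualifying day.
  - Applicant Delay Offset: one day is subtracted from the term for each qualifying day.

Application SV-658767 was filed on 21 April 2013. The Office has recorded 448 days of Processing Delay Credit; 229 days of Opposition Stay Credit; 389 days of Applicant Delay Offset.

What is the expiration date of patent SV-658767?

2038-02-03

Base term: filing date + 24 years → 21 April 2037.
Processing Delay Credit: +448 days → 13 July 2038.
Opposition Stay Credit: +229 days → 27 February 2039.
Applicant Delay Offset: −389 days → 3 February 2038.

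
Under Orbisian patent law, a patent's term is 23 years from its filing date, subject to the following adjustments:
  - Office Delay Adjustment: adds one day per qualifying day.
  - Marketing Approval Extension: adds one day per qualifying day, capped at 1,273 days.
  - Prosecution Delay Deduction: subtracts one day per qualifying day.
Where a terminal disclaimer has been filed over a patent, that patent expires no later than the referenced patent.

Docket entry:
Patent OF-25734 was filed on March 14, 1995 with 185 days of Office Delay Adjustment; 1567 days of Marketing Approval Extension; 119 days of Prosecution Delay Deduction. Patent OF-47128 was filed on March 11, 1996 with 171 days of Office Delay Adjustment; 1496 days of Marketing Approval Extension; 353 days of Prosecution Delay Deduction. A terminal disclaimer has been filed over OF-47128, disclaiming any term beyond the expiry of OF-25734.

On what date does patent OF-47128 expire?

Natural term of OF-47128:
  Base: filing + 23 years → 11 March 2019.
  Office Delay Adjustment: +171 days → 29 August 2019.
  Marketing Approval Extension: 1496 days claimed exceeds the 1273-day cap, so +1273 days → 22 February 2023.
  Prosecution Delay Deduction: −353 days → 6 March 2022.
Expiry of referenced patent OF-25734:
  Base: filing + 23 years → 14 March 2018.
  Office Delay Adjustment: +185 days → 15 September 2018.
  Marketing Approval Extension: 1567 days claimed exceeds the 1273-day cap, so +1273 days → 11 March 2022.
  Prosecution Delay Deduction: −119 days → 12 November 2021.
Terminal disclaimer: OF-47128 expires on the earlier of 6 March 2022 and 12 November 2021.

2021-11-12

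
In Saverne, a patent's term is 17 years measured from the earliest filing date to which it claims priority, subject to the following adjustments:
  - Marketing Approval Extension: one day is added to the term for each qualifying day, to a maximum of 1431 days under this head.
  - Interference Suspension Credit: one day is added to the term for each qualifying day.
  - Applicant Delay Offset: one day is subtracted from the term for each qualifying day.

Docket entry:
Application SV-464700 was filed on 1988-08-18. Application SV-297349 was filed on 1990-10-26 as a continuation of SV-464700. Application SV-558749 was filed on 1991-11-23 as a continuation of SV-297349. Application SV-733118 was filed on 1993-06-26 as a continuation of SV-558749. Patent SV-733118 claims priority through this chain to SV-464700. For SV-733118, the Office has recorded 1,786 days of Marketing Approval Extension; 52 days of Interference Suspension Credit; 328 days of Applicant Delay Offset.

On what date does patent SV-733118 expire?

Earliest priority filing: 18 August 1988.
Base term: 18 August 1988 + 17 years → 18 August 2005.
Marketing Approval Extension: 1786 days claimed exceeds the 1431-day cap, so +1431 days → 19 July 2009.
Interference Suspension Credit: +52 days → 9 September 2009.
Applicant Delay Offset: −328 days → 16 October 2008.

October 16, 2008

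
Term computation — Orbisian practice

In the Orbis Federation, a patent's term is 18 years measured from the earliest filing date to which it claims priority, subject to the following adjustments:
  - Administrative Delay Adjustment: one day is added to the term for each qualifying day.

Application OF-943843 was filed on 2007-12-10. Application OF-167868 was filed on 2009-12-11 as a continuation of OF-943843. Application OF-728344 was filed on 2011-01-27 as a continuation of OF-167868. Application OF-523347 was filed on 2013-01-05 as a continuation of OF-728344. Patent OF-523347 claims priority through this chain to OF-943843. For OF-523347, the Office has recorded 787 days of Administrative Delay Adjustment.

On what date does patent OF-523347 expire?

Earliest priority filing: 10 December 2007.
Base term: 10 December 2007 + 18 years → 10 December 2025.
Administrative Delay Adjustment: +787 days → 5 February 2028.

2028-02-05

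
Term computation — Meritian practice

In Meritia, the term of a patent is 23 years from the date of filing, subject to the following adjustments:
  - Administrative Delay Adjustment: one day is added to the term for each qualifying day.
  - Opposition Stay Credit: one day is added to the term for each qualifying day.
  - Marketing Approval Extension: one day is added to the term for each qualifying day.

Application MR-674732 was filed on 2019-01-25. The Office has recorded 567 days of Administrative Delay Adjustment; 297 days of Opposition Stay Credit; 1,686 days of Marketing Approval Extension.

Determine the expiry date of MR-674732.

Base term: filing date + 23 years → 25 January 2042.
Administrative Delay Adjustment: +567 days → 15 August 2043.
Opposition Stay Credit: +297 days → 7 June 2044.
Marketing Approval Extension: +1686 days → 18 January 2049.

January 18, 2049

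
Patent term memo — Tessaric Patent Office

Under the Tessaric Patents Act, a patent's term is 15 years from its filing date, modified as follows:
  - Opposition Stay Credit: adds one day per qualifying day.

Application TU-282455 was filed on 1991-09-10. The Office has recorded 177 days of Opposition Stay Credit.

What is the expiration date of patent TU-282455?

Base term: filing date + 15 years → 10 September 2006.
Opposition Stay Credit: +177 days → 6 March 2007.

2007-03-06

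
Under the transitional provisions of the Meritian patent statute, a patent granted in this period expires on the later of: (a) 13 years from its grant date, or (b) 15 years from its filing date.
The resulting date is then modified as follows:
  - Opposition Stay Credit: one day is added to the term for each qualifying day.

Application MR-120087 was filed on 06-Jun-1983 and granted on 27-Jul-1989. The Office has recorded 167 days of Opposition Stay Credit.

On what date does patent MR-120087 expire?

(a) grant + 13 years → 27 July 2002.
(b) filing + 15 years → 6 June 1998.
Later of the two: 27 July 2002.
Opposition Stay Credit: +167 days → 10 January 2003.

2003-01-10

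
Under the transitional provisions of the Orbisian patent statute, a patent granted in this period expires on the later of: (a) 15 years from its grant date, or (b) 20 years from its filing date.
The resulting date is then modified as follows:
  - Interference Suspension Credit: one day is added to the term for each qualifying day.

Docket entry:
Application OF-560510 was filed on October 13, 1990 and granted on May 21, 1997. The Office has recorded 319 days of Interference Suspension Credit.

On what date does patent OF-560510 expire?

(a) grant + 15 years → 21 May 2012.
(b) filing + 20 years → 13 October 2010.
Later of the two: 21 May 2012.
Interference Suspension Credit: +319 days → 5 April 2013.

2013-04-05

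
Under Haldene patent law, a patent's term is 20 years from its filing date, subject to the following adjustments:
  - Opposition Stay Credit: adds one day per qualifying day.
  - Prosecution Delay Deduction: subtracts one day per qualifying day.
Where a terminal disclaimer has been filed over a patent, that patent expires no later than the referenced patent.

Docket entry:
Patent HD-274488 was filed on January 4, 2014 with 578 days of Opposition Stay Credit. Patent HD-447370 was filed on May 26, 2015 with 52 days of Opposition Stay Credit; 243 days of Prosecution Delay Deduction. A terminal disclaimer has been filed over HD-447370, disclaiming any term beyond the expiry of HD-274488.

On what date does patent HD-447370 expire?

Natural term of HD-447370:
  Base: filing + 20 years → 26 May 2035.
  Opposition Stay Credit: +52 days → 17 July 2035.
  Prosecution Delay Deduction: −243 days → 16 November 2034.
Expiry of referenced patent HD-274488:
  Base: filing + 20 years → 4 January 2034.
  Opposition Stay Credit: +578 days → 5 August 2035.
Terminal disclaimer: HD-447370 expires on the earlier of 16 November 2034 and 5 August 2035.

2034-11-16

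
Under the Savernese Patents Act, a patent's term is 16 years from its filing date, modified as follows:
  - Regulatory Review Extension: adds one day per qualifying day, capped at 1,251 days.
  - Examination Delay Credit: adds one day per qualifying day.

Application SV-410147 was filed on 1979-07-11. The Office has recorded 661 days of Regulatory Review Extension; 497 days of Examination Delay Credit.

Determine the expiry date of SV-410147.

Base term: filing date + 16 years → 11 July 1995.
Regulatory Review Extension: 661 days (within the 1251-day cap) → +661 days → 2 May 1997.
Examination Delay Credit: +497 days → 11 September 1998.

September 11, 1998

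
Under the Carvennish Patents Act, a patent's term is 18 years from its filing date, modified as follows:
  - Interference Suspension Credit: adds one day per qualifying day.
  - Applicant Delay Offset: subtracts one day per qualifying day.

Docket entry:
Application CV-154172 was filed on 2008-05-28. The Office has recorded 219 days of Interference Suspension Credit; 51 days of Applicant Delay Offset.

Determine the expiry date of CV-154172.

Base term: filing date + 18 years → 28 May 2026.
Interference Suspension Credit: +219 days → 2 January 2027.
Applicant Delay Offset: −51 days → 12 November 2026.

November 12, 2026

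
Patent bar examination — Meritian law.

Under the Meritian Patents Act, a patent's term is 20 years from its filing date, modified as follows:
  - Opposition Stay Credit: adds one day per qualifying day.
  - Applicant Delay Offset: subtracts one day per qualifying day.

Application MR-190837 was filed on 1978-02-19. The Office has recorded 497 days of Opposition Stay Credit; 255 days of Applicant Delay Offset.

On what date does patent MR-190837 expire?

Base term: filing date + 20 years → 19 February 1998.
Opposition Stay Credit: +497 days → 1 July 1999.
Applicant Delay Offset: −255 days → 19 October 1998.

October 19, 1998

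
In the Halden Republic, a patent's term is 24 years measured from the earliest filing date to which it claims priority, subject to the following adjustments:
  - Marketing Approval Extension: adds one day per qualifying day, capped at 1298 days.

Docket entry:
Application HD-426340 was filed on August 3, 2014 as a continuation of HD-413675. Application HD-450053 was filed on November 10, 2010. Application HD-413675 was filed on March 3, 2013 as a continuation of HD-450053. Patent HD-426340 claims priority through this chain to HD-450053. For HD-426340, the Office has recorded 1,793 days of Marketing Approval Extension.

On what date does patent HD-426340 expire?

May 31, 2038

Earliest priority filing: 10 November 2010.
Base term: 10 November 2010 + 24 years → 10 November 2034.
Marketing Approval Extension: 1793 days claimed exceeds the 1298-day cap, so +1298 days → 31 May 2038.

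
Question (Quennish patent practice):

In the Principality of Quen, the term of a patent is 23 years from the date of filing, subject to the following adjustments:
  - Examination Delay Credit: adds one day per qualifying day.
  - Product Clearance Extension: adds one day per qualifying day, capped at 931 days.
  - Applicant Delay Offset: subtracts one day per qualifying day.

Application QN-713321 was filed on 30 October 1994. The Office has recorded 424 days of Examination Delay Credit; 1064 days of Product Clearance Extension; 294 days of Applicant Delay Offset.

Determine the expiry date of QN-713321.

2020-09-25

Base term: filing date + 23 years → 30 October 2017.
Examination Delay Credit: +424 days → 28 December 2018.
Product Clearance Extension: 1064 days claimed exceeds the 931-day cap, so +931 days → 16 July 2021.
Applicant Delay Offset: −294 days → 25 September 2020.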